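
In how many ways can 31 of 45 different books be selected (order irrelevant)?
C(45,31) = 45!/(31!×14!) = 166871334960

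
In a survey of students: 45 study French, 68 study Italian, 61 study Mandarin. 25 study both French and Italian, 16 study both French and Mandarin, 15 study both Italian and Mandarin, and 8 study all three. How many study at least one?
|A∪B∪C| = 45+68+61-25-16-15+8 = 126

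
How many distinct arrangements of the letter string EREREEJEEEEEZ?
13! / (2! × 1! × 1! × 9!) = 8580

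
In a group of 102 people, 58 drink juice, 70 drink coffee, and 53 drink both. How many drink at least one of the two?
|A∪B| = |A| + |B| - |A∩B| = 58 + 70 - 53 = 75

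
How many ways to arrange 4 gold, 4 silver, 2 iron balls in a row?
10! / (4! × 4! × 2!) = 3150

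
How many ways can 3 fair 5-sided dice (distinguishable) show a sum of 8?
Coefficient of x^8 in (x + x² + ... + x^5)^3. By inclusion-exclusion on dice exceeding 5: Σ_j (-1)^j C(3,j)·C(8-1-5j, 2) = C(3,0)·C(7,2) - C(3,1)·C(2,2) = 1·21 - 3·1 = 18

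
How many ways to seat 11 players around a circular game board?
Circular: fix one position, arrange the rest. (11-1)! = 3628800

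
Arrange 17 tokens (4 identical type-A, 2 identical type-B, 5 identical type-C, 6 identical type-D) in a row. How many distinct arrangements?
17! / (4! × 2! × 5! × 6!) = 85765680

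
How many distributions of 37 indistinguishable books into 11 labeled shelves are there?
C(37+11-1, 11-1) = C(47, 10) = 5178066751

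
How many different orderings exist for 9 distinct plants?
9! = 362880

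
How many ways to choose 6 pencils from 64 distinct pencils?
C(64,6) = 64!/(6!×58!) = 74974368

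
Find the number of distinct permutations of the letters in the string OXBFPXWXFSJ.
11! / (1! × 1! × 1! × 2! × 1! × 1! × 1! × 3!) = 3326400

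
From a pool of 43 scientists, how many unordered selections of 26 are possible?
C(43,26) = 43!/(26!×17!) = 421171648758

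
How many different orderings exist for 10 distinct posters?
10! = 3628800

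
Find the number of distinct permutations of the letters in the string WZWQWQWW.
8! / (2! × 5! × 1!) = 168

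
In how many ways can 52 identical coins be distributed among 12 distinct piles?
C(52+12-1, 12-1) = C(63, 11) = 615790256823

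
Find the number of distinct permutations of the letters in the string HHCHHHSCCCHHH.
13! / (4! × 1! × 8!) = 6435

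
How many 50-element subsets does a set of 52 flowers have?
C(52,50) = 52!/(50!×2!) = 1326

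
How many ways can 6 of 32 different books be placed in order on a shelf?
P(32,6) = 32!/(32-6)! = 652458240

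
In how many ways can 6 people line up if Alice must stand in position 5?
Fix one position: (6-1)! = 120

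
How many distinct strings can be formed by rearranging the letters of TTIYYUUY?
8! / (3! × 2! × 1! × 2!) = 1680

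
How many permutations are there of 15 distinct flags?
15! = 1307674368000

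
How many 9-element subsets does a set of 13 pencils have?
C(13,9) = 13!/(9!×4!) = 715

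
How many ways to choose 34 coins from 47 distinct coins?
C(47,34) = 47!/(34!×13!) = 140676848445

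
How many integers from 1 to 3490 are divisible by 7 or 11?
⌊3490/7⌋ + ⌊3490/11⌋ - ⌊3490/77⌋ = 498 + 317 - 45 = 770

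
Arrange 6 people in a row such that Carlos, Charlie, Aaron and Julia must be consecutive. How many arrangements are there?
Treat the 4 as one block: (6-4+1)! × 4! = 6 × 24 = 144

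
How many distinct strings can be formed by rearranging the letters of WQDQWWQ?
7! / (3! × 3! × 1!) = 140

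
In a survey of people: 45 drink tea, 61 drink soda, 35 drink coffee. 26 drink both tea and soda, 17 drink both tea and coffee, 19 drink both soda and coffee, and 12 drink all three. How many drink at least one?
|A∪B∪C| = 45+61+35-26-17-19+12 = 91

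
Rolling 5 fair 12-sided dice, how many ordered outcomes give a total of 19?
Coefficient of x^19 in (x + x² + ... + x^12)^5. By inclusion-exclusion on dice exceeding 12: Σ_j (-1)^j C(5,j)·C(19-1-12j, 4) = C(5,0)·C(18,4) - C(5,1)·C(6,4) = 1·3060 - 5·15 = 2985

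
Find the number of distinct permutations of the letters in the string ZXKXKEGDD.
9! / (2! × 2! × 1! × 1! × 1! × 2!) = 45360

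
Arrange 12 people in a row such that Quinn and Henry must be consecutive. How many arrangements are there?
Treat the 2 as one block: (12-2+1)! × 2! = 39916800 × 2 = 79833600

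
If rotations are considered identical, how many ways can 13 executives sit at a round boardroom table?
Circular: fix one position, arrange the rest. (13-1)! = 479001600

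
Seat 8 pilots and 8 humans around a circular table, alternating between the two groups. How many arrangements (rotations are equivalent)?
Fix one of the pilots: (8-1)! ways for the remaining pilots, × 8! ways for the humans = 5040 × 40320 = 203212800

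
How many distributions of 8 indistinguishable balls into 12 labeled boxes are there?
C(8+12-1, 12-1) = C(19, 11) = 75582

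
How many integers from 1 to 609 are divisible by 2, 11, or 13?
⌊609/2⌋+⌊609/11⌋+⌊609/13⌋ - ⌊609/22⌋-⌊609/26⌋-⌊609/143⌋ + ⌊609/286⌋ = 304+55+46 - 27-23-4 + 2 = 353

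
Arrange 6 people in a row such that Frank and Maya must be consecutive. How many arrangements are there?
Treat the 2 as one block: (6-2+1)! × 2! = 120 × 2 = 240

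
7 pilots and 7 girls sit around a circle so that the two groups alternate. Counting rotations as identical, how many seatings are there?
Fix one of the pilots: (7-1)! ways for the remaining pilots, × 7! ways for the girls = 720 × 5040 = 3628800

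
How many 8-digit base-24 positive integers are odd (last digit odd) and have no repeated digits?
Last∈{1,3,5,7,9,11,13,15,17,19,21,23}. Last=0: 0. Last nonzero: 12×22×P(22,6) = 14182439040. Total = 14182439040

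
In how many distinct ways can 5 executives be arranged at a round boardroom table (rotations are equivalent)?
Circular: fix one position, arrange the rest. (5-1)! = 24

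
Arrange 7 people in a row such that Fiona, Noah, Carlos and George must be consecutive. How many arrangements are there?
Treat the 4 as one block: (7-4+1)! × 4! = 24 × 24 = 576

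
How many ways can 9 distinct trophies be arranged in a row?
9! = 362880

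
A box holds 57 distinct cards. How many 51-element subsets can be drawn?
C(57,51) = 57!/(51!×6!) = 36288252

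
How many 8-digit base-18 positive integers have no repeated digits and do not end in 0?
Last digit: 17 nonzero choices. First digit: 16 (nonzero, ≠last). Middle 6: P(16,6) = 5765760. Total = 1568286720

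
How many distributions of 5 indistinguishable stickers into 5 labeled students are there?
C(5+5-1, 5-1) = C(9, 4) = 126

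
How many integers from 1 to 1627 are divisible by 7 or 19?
⌊1627/7⌋ + ⌊1627/19⌋ - ⌊1627/133⌋ = 232 + 85 - 12 = 305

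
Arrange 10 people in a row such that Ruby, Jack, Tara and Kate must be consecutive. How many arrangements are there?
Treat the 4 as one block: (10-4+1)! × 4! = 5040 × 24 = 120960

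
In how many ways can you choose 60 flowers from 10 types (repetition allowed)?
C(60+10-1, 10-1) = C(69, 9) = 56672074888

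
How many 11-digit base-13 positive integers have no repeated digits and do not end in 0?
Last digit: 12 nonzero choices. First digit: 11 (nonzero, ≠last). Middle 9: P(11,9) = 19958400. Total = 2634508800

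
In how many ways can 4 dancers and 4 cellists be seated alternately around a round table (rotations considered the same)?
Fix one of the dancers: (4-1)! ways for the remaining dancers, × 4! ways for the cellists = 6 × 24 = 144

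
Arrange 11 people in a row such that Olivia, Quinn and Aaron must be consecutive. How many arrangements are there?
Treat the 3 as one block: (11-3+1)! × 3! = 362880 × 6 = 2177280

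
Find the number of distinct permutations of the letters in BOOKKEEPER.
10! / (1! × 2! × 2! × 3! × 1! × 1!) = 151200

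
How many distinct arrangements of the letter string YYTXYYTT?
8! / (4! × 1! × 3!) = 280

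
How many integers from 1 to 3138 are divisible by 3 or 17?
⌊3138/3⌋ + ⌊3138/17⌋ - ⌊3138/51⌋ = 1046 + 184 - 61 = 1169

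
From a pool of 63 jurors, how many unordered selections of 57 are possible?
C(63,57) = 63!/(57!×6!) = 67945521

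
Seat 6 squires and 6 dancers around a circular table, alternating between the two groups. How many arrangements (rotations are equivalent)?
Fix one of the squires: (6-1)! ways for the remaining squires, × 6! ways for the dancers = 120 × 720 = 86400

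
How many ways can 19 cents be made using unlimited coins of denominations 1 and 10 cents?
Coefficient of x^19 in 1/(1-x^1) · 1/(1-x^10). Use j coins of 10 for j = 0..⌊19/10⌋ = 1, the rest in 1s: 1 + 1 = 2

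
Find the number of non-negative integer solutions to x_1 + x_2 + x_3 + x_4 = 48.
C(48+4-1, 4-1) = C(51, 3) = 20825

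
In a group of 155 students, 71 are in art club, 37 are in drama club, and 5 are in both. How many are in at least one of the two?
|A∪B| = |A| + |B| - |A∩B| = 71 + 37 - 5 = 103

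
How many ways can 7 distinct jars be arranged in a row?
7! = 5040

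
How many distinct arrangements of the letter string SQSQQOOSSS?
10! / (5! × 3! × 2!) = 2520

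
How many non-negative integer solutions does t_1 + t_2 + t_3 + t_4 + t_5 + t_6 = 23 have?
C(23+6-1, 6-1) = C(28, 5) = 98280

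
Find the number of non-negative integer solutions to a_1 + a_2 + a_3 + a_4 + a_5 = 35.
C(35+5-1, 5-1) = C(39, 4) = 82251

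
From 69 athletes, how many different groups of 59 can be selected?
C(69,59) = 69!/(59!×10!) = 340032449328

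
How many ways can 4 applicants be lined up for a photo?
4! = 24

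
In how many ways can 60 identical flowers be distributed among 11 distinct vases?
C(60+11-1, 11-1) = C(70, 10) = 396704524216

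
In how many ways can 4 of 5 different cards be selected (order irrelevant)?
C(5,4) = 5!/(4!×1!) = 5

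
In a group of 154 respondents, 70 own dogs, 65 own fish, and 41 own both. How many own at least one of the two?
|A∪B| = |A| + |B| - |A∩B| = 70 + 65 - 41 = 94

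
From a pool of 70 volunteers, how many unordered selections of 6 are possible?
C(70,6) = 70!/(6!×64!) = 131115985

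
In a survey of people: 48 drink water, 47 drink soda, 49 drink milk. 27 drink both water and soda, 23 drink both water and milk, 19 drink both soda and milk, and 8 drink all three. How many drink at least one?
|A∪B∪C| = 48+47+49-27-23-19+8 = 83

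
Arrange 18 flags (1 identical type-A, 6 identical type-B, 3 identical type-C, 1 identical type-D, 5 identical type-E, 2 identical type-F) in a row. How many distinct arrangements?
18! / (1! × 6! × 3! × 1! × 5! × 2!) = 6175128960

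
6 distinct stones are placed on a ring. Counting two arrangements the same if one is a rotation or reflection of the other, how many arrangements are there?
(6-1)!/2 = 120/2 = 60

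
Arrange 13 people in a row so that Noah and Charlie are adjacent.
Treat as block: (13-1)! × 2! = 479001600 × 2 = 958003200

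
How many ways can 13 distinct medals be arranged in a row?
13! = 6227020800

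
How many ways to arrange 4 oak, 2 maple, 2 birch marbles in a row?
8! / (4! × 2! × 2!) = 420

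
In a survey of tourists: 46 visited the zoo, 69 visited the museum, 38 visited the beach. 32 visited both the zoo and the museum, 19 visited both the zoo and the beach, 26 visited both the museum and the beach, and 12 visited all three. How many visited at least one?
|A∪B∪C| = 46+69+38-32-19-26+12 = 88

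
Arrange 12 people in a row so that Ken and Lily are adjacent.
Treat as block: (12-1)! × 2! = 39916800 × 2 = 79833600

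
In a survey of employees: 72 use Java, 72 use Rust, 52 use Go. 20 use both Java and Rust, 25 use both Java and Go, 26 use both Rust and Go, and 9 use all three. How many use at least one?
|A∪B∪C| = 72+72+52-20-25-26+9 = 134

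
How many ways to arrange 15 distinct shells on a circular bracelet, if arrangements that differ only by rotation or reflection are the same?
(15-1)!/2 = 87178291200/2 = 43589145600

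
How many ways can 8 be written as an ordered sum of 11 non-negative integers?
C(8+11-1, 11-1) = C(18, 10) = 43758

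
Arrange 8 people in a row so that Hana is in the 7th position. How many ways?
Fix one position: (8-1)! = 5040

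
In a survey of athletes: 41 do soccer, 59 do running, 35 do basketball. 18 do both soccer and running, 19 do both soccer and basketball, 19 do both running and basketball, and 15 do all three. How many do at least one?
|A∪B∪C| = 41+59+35-18-19-19+15 = 94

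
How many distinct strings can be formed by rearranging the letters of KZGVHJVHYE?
10! / (1! × 1! × 1! × 2! × 2! × 1! × 1! × 1!) = 907200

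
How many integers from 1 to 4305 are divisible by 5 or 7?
⌊4305/5⌋ + ⌊4305/7⌋ - ⌊4305/35⌋ = 861 + 615 - 123 = 1353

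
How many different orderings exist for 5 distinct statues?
5! = 120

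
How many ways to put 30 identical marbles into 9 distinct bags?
C(30+9-1, 9-1) = C(38, 8) = 48903492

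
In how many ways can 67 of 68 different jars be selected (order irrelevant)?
C(68,67) = 68!/(67!×1!) = 68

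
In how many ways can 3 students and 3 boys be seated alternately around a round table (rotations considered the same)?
Fix one of the students: (3-1)! ways for the remaining students, × 3! ways for the boys = 2 × 6 = 12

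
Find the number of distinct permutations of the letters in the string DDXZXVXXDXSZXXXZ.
16! / (1! × 3! × 8! × 1! × 3!) = 14414400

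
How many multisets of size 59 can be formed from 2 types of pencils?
C(59+2-1, 2-1) = C(60, 1) = 60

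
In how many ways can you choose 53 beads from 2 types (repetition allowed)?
C(53+2-1, 2-1) = C(54, 1) = 54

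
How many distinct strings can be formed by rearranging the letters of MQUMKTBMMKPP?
12! / (1! × 2! × 2! × 1! × 1! × 4! × 1!) = 4989600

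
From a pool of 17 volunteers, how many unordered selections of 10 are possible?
C(17,10) = 17!/(10!×7!) = 19448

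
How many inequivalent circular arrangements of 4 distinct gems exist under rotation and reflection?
(4-1)!/2 = 6/2 = 3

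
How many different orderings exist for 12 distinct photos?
12! = 479001600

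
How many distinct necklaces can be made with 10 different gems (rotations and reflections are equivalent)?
(10-1)!/2 = 362880/2 = 181440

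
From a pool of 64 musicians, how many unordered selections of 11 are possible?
C(64,11) = 64!/(11!×53!) = 743595781824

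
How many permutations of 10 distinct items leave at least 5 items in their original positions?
Exactly j fixed points: C(10,j)·!(10-j); sum over j ≥ 5 (derangement numbers via !m = (m-1)·(!(m-1) + !(m-2)): !0..!5 = 1, 0, 1, 2, 9, 44). Σ_{j=5}^{10} C(10,j)·!(10-j) = C(10,5)·!5 + C(10,6)·!4 + C(10,7)·!3 + C(10,8)·!2 + C(10,9)·!1 + C(10,10)·!0 = 252·44 + 210·9 + 120·2 + 45·1 + 10·0 + 1·1 = 13264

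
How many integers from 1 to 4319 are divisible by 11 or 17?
⌊4319/11⌋ + ⌊4319/17⌋ - ⌊4319/187⌋ = 392 + 254 - 23 = 623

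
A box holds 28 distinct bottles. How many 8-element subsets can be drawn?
C(28,8) = 28!/(8!×20!) = 3108105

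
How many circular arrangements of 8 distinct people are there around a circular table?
Circular: fix one position, arrange the rest. (8-1)! = 5040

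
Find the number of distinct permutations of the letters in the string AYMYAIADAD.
10! / (2! × 2! × 1! × 4! × 1!) = 37800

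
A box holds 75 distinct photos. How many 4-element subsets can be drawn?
C(75,4) = 75!/(4!×71!) = 1215450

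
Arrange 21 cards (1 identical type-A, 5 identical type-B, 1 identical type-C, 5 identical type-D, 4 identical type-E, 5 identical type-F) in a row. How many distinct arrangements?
21! / (1! × 5! × 1! × 5! × 4! × 5!) = 1231938227520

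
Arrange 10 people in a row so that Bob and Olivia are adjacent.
Treat as block: (10-1)! × 2! = 362880 × 2 = 725760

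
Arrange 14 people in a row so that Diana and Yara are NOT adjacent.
Total - adjacent = 14! - (14-1)!×2 = 87178291200 - 12454041600 = 74724249600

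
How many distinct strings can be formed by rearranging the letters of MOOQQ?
5! / (2! × 2! × 1!) = 30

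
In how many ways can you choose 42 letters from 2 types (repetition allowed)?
C(42+2-1, 2-1) = C(43, 1) = 43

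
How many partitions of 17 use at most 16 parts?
By conjugation, equals partitions of 17 into parts ≤ 16. Let r_j(i) = number of partitions of i into parts ≤ j, for i = 0..17. r_1(i) = 1 for all i; r_j(i) = r_{j-1}(i) + r_j(i-j). Rows j = 2..16: ≤2: 1 1 2 2 3 3 4 4 5 5 6 6 7 7 8 8 9 9; ≤3: 1 1 2 3 4 5 7 8 10 12 14 16 19 21 24 27 30 33; ≤4: 1 1 2 3 5 6 9 11 15 18 23 27 34 39 47 54 64 72; ≤5: 1 1 2 3 5 7 10 13 18 23 30 37 47 57 70 84 101 119; ≤6: 1 1 2 3 5 7 11 14 20 26 35 44 58 71 90 110 136 163; ≤7: 1 1 2 3 5 7 11 15 21 28 38 49 65 82 105 131 164 201; ≤8: 1 1 2 3 5 7 11 15 22 29 40 52 70 89 116 146 186 230; ≤9: 1 1 2 3 5 7 11 15 22 30 41 54 73 94 123 157 201 252; ≤10: 1 1 2 3 5 7 11 15 22 30 42 55 75 97 128 164 212 267; ≤11: 1 1 2 3 5 7 11 15 22 30 42 56 76 99 131 169 219 278; ≤12: 1 1 2 3 5 7 11 15 22 30 42 56 77 100 133 172 224 285; ≤13: 1 1 2 3 5 7 11 15 22 30 42 56 77 101 134 174 227 290; ≤14: 1 1 2 3 5 7 11 15 22 30 42 56 77 101 135 175 229 293; ≤15: 1 1 2 3 5 7 11 15 22 30 42 56 77 101 135 176 230 295; ≤16: 1 1 2 3 5 7 11 15 22 30 42 56 77 101 135 176 231 296. r_16(17) = 296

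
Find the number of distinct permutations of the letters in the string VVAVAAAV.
8! / (4! × 4!) = 70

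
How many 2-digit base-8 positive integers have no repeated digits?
First digit: 7 choices (nonzero). Then descending: 7 × 7 = 49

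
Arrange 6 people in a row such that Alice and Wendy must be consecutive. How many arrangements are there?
Treat the 2 as one block: (6-2+1)! × 2! = 120 × 2 = 240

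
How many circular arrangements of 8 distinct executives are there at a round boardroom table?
Circular: fix one position, arrange the rest. (8-1)! = 5040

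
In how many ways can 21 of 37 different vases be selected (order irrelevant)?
C(37,21) = 37!/(21!×16!) = 12875774670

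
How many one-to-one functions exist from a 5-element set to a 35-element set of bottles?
P(35,5) = 35!/(35-5)! = 38955840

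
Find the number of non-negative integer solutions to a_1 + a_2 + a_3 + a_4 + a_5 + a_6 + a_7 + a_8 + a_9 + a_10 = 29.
C(29+10-1, 10-1) = C(38, 9) = 163011640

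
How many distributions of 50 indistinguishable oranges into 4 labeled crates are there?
C(50+4-1, 4-1) = C(53, 3) = 23426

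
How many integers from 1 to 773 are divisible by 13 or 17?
⌊773/13⌋ + ⌊773/17⌋ - ⌊773/221⌋ = 59 + 45 - 3 = 101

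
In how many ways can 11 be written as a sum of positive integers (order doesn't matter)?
Pentagonal recurrence p(n) = p(n-1) + p(n-2) - p(n-5) - p(n-7) + p(n-12) + p(n-15) - ... gives p(0..10) = 1, 1, 2, 3, 5, 7, 11, 15, 22, 30, 42. p(11) = p(10) + p(9) - p(6) - p(4) = 42 + 30 - 11 - 5 = 56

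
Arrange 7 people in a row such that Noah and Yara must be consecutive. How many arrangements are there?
Treat the 2 as one block: (7-2+1)! × 2! = 720 × 2 = 1440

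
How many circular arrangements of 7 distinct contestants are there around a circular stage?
Circular: fix one position, arrange the rest. (7-1)! = 720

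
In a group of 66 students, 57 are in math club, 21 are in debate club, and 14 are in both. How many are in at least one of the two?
|A∪B| = |A| + |B| - |A∩B| = 57 + 21 - 14 = 64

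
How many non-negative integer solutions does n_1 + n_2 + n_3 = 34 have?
C(34+3-1, 3-1) = C(36, 2) = 630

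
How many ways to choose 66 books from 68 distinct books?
C(68,66) = 68!/(66!×2!) = 2278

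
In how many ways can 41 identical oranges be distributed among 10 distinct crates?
C(41+10-1, 10-1) = C(50, 9) = 2505433700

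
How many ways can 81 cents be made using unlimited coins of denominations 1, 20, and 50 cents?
Coefficient of x^81 in 1/(1-x^1) · 1/(1-x^20) · 1/(1-x^50). Case on j = number of 50-cent coins (j = 0..1); remainder r = 81 - 50j is made from {1,20} in ⌊r/20⌋+1 ways. r = 81, 31 → 5 + 2 = 7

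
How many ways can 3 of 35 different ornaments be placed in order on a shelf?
P(35,3) = 35!/(35-3)! = 39270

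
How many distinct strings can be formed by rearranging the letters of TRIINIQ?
7! / (1! × 1! × 3! × 1! × 1!) = 840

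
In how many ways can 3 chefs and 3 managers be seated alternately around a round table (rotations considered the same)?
Fix one of the chefs: (3-1)! ways for the remaining chefs, × 3! ways for the managers = 2 × 6 = 12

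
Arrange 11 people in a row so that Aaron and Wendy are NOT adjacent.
Total - adjacent = 11! - (11-1)!×2 = 39916800 - 7257600 = 32659200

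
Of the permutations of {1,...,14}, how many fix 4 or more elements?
Exactly j fixed points: C(14,j)·!(14-j); sum over j ≥ 4 (derangement numbers via !m = (m-1)·(!(m-1) + !(m-2)): !0..!10 = 1, 0, 1, 2, 9, 44, 265, 1854, 14833, 133496, 1334961). Σ_{j=4}^{14} C(14,j)·!(14-j) = C(14,4)·!10 + C(14,5)·!9 + C(14,6)·!8 + C(14,7)·!7 + C(14,8)·!6 + C(14,9)·!5 + C(14,10)·!4 + C(14,11)·!3 + C(14,12)·!2 + C(14,13)·!1 + C(14,14)·!0 = 1001·1334961 + 2002·133496 + 3003·14833 + 3432·1854 + 3003·265 + 2002·44 + 1001·9 + 364·2 + 91·1 + 14·0 + 1·1 = 1655355092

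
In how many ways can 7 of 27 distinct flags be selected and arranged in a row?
P(27,7) = 27!/(27-7)! = 4475671200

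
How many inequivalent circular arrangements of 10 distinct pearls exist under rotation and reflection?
(10-1)!/2 = 362880/2 = 181440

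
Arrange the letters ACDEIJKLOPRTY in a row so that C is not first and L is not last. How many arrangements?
By inclusion-exclusion: 13! - 2×(13-1)! + (13-2)! = 6227020800 - 958003200 + 39916800 = 5308934400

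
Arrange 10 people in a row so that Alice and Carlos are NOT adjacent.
Total - adjacent = 10! - (10-1)!×2 = 3628800 - 725760 = 2903040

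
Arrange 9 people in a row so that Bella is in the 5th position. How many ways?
Fix one position: (9-1)! = 40320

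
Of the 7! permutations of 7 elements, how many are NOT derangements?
Complement of the derangements. !7 = Σ_{j=0}^{7} (-1)^j·7!/j! = 5040 - 5040 + 2520 - 840 + 210 - 42 + 7 - 1 = 1854. 7! - !7 = 5040 - 1854 = 3186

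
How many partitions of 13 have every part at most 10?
Let r_j(i) = number of partitions of i into parts ≤ j, for i = 0..13. r_1(i) = 1 for all i; r_j(i) = r_{j-1}(i) + r_j(i-j). Rows j = 2..10: ≤2: 1 1 2 2 3 3 4 4 5 5 6 6 7 7; ≤3: 1 1 2 3 4 5 7 8 10 12 14 16 19 21; ≤4: 1 1 2 3 5 6 9 11 15 18 23 27 34 39; ≤5: 1 1 2 3 5 7 10 13 18 23 30 37 47 57; ≤6: 1 1 2 3 5 7 11 14 20 26 35 44 58 71; ≤7: 1 1 2 3 5 7 11 15 21 28 38 49 65 82; ≤8: 1 1 2 3 5 7 11 15 22 29 40 52 70 89; ≤9: 1 1 2 3 5 7 11 15 22 30 41 54 73 94; ≤10: 1 1 2 3 5 7 11 15 22 30 42 55 75 97. r_10(13) = 97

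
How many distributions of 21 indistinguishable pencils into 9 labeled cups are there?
C(21+9-1, 9-1) = C(29, 8) = 4292145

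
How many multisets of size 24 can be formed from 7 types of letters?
C(24+7-1, 7-1) = C(30, 6) = 593775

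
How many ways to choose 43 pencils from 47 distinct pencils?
C(47,43) = 47!/(43!×4!) = 178365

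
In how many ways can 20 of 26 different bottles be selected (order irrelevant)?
C(26,20) = 26!/(20!×6!) = 230230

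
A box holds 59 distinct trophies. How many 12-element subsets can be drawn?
C(59,12) = 59!/(12!×47!) = 1119487075980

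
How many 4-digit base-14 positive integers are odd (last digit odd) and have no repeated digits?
Last∈{1,3,5,7,9,11,13}. Last=0: 0. Last nonzero: 7×12×P(12,2) = 11088. Total = 11088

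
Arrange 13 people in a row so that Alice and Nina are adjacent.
Treat as block: (13-1)! × 2! = 479001600 × 2 = 958003200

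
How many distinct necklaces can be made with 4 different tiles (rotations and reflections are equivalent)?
(4-1)!/2 = 6/2 = 3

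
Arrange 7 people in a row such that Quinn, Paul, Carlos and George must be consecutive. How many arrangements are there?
Treat the 4 as one block: (7-4+1)! × 4! = 24 × 24 = 576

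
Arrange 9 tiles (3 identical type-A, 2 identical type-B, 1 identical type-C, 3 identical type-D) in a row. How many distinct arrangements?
9! / (3! × 2! × 1! × 3!) = 5040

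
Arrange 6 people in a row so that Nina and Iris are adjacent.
Treat as block: (6-1)! × 2! = 120 × 2 = 240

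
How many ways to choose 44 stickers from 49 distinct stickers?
C(49,44) = 49!/(44!×5!) = 1906884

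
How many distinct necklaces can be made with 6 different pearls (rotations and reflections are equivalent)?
(6-1)!/2 = 120/2 = 60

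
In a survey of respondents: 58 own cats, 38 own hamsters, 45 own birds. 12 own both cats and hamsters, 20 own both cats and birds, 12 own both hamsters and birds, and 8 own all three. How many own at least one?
|A∪B∪C| = 58+38+45-12-20-12+8 = 105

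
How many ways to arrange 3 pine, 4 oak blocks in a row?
7! / (3! × 4!) = 35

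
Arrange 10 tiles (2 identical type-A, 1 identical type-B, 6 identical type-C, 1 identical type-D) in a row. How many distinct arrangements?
10! / (2! × 1! × 6! × 1!) = 2520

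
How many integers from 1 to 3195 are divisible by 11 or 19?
⌊3195/11⌋ + ⌊3195/19⌋ - ⌊3195/209⌋ = 290 + 168 - 15 = 443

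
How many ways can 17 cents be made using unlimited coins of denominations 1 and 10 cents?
Coefficient of x^17 in 1/(1-x^1) · 1/(1-x^10). Use j coins of 10 for j = 0..⌊17/10⌋ = 1, the rest in 1s: 1 + 1 = 2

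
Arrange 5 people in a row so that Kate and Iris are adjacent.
Treat as block: (5-1)! × 2! = 24 × 2 = 48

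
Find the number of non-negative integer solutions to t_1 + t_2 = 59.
C(59+2-1, 2-1) = C(60, 1) = 60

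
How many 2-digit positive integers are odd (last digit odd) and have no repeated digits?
Last∈{1,3,5,7,9}. Last=0: 0. Last nonzero: 5×8×P(8,0) = 40. Total = 40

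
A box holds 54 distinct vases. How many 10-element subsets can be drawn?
C(54,10) = 54!/(10!×44!) = 23930713170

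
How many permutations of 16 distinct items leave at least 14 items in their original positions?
Exactly j fixed points: C(16,j)·!(16-j); sum over j ≥ 14 (derangement numbers via !m = (m-1)·(!(m-1) + !(m-2)): !0..!2 = 1, 0, 1). Σ_{j=14}^{16} C(16,j)·!(16-j) = C(16,14)·!2 + C(16,15)·!1 + C(16,16)·!0 = 120·1 + 16·0 + 1·1 = 121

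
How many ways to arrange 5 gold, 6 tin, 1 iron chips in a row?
12! / (5! × 6! × 1!) = 5544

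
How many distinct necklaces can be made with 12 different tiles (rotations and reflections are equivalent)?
(12-1)!/2 = 39916800/2 = 19958400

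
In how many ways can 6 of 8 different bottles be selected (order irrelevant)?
C(8,6) = 8!/(6!×2!) = 28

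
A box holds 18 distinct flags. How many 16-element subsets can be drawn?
C(18,16) = 18!/(16!×2!) = 153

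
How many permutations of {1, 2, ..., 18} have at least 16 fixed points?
Exactly j fixed points: C(18,j)·!(18-j); sum over j ≥ 16 (derangement numbers via !m = (m-1)·(!(m-1) + !(m-2)): !0..!2 = 1, 0, 1). Σ_{j=16}^{18} C(18,j)·!(18-j) = C(18,16)·!2 + C(18,17)·!1 + C(18,18)·!0 = 153·1 + 18·0 + 1·1 = 154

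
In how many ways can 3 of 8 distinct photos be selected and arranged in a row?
P(8,3) = 8!/(8-3)! = 336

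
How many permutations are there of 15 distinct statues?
15! = 1307674368000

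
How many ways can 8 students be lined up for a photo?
8! = 40320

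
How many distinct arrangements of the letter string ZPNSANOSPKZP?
12! / (1! × 2! × 1! × 2! × 3! × 1! × 2!) = 9979200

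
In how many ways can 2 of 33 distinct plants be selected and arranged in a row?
P(33,2) = 33!/(33-2)! = 1056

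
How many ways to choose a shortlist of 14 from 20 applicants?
C(20,14) = 20!/(14!×6!) = 38760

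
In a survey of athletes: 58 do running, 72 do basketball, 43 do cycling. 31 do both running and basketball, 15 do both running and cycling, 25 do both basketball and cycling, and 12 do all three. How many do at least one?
|A∪B∪C| = 58+72+43-31-15-25+12 = 114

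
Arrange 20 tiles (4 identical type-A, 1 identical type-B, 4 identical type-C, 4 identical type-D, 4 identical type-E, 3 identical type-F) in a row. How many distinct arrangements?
20! / (4! × 1! × 4! × 4! × 4! × 3!) = 1222160940000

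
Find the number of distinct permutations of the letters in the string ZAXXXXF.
7! / (1! × 1! × 4! × 1!) = 210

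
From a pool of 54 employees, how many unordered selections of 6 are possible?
C(54,6) = 54!/(6!×48!) = 25827165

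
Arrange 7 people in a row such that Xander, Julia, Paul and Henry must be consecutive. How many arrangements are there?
Treat the 4 as one block: (7-4+1)! × 4! = 24 × 24 = 576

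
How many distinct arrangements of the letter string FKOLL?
5! / (1! × 1! × 1! × 2!) = 60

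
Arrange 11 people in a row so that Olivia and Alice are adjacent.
Treat as block: (11-1)! × 2! = 3628800 × 2 = 7257600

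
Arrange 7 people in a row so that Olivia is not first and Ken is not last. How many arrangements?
By inclusion-exclusion: 7! - 2×(7-1)! + (7-2)! = 5040 - 1440 + 120 = 3720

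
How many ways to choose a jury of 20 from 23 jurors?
C(23,20) = 23!/(20!×3!) = 1771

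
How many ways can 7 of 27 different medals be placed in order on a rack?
P(27,7) = 27!/(27-7)! = 4475671200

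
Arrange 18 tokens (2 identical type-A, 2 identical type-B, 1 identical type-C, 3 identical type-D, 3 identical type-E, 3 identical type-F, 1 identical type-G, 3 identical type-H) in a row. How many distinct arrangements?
18! / (2! × 2! × 1! × 3! × 3! × 3! × 1! × 3!) = 1235025792000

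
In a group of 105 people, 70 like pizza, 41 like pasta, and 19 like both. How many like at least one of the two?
|A∪B| = |A| + |B| - |A∩B| = 70 + 41 - 19 = 92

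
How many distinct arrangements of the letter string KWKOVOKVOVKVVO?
14! / (4! × 1! × 5! × 4!) = 1261260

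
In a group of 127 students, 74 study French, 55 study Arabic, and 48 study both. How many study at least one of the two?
|A∪B| = |A| + |B| - |A∩B| = 74 + 55 - 48 = 81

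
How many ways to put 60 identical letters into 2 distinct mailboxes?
C(60+2-1, 2-1) = C(61, 1) = 61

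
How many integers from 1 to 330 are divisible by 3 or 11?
⌊330/3⌋ + ⌊330/11⌋ - ⌊330/33⌋ = 110 + 30 - 10 = 130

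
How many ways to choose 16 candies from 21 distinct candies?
C(21,16) = 21!/(16!×5!) = 20349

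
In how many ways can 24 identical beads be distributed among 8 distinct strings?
C(24+8-1, 8-1) = C(31, 7) = 2629575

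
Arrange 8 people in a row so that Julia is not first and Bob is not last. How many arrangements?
By inclusion-exclusion: 8! - 2×(8-1)! + (8-2)! = 40320 - 10080 + 720 = 30960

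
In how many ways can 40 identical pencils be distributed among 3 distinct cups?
C(40+3-1, 3-1) = C(42, 2) = 861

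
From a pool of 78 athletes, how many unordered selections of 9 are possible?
C(78,9) = 78!/(9!×69!) = 182364632450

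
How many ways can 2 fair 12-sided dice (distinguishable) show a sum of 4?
Coefficient of x^4 in (x + x² + ... + x^12)^2. By inclusion-exclusion on dice exceeding 12: Σ_j (-1)^j C(2,j)·C(4-1-12j, 1) = C(2,0)·C(3,1) = 1·3 = 3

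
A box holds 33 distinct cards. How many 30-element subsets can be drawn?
C(33,30) = 33!/(30!×3!) = 5456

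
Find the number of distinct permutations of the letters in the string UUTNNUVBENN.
11! / (3! × 1! × 4! × 1! × 1! × 1!) = 277200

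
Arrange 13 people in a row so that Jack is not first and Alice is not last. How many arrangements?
By inclusion-exclusion: 13! - 2×(13-1)! + (13-2)! = 6227020800 - 958003200 + 39916800 = 5308934400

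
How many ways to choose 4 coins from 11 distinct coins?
C(11,4) = 11!/(4!×7!) = 330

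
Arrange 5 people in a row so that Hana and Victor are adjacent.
Treat as block: (5-1)! × 2! = 24 × 2 = 48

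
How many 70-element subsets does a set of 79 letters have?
C(79,70) = 79!/(70!×9!) = 205811513765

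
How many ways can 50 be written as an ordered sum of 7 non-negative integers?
C(50+7-1, 7-1) = C(56, 6) = 32468436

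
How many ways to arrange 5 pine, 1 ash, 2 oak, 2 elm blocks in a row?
10! / (5! × 1! × 2! × 2!) = 7560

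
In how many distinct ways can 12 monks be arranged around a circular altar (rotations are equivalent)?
Circular: fix one position, arrange the rest. (12-1)! = 39916800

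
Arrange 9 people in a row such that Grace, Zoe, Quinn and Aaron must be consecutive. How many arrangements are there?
Treat the 4 as one block: (9-4+1)! × 4! = 720 × 24 = 17280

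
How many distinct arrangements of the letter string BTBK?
4! / (1! × 1! × 2!) = 12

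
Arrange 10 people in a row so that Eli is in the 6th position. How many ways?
Fix one position: (10-1)! = 362880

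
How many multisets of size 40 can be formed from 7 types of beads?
C(40+7-1, 7-1) = C(46, 6) = 9366819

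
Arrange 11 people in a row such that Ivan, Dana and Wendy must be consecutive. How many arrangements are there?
Treat the 3 as one block: (11-3+1)! × 3! = 362880 × 6 = 2177280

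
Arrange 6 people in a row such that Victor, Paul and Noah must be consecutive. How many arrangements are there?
Treat the 3 as one block: (6-3+1)! × 3! = 24 × 6 = 144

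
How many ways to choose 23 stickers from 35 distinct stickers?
C(35,23) = 35!/(23!×12!) = 834451800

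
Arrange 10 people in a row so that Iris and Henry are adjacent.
Treat as block: (10-1)! × 2! = 362880 × 2 = 725760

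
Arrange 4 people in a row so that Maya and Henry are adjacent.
Treat as block: (4-1)! × 2! = 6 × 2 = 12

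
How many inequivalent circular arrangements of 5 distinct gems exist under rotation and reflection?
(5-1)!/2 = 24/2 = 12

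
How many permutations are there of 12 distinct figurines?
12! = 479001600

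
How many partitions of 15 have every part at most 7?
Let r_j(i) = number of partitions of i into parts ≤ j, for i = 0..15. r_1(i) = 1 for all i; r_j(i) = r_{j-1}(i) + r_j(i-j). Rows j = 2..7: ≤2: 1 1 2 2 3 3 4 4 5 5 6 6 7 7 8 8; ≤3: 1 1 2 3 4 5 7 8 10 12 14 16 19 21 24 27; ≤4: 1 1 2 3 5 6 9 11 15 18 23 27 34 39 47 54; ≤5: 1 1 2 3 5 7 10 13 18 23 30 37 47 57 70 84; ≤6: 1 1 2 3 5 7 11 14 20 26 35 44 58 71 90 110; ≤7: 1 1 2 3 5 7 11 15 21 28 38 49 65 82 105 131. r_7(15) = 131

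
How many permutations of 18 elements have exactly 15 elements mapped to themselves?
Choose the 15 fixed points C(18,15) = 816, derange the rest: !3 = Σ_{j=0}^{3} (-1)^j·3!/j! = 6 - 6 + 3 - 1 = 2. Product = 816 × 2 = 1632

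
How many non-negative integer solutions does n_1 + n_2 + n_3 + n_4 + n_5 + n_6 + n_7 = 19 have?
C(19+7-1, 7-1) = C(25, 6) = 177100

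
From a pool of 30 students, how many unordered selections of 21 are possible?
C(30,21) = 30!/(21!×9!) = 14307150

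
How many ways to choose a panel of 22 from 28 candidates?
C(28,22) = 28!/(22!×6!) = 376740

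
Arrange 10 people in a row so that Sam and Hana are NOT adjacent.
Total - adjacent = 10! - (10-1)!×2 = 3628800 - 725760 = 2903040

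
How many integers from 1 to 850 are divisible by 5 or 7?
⌊850/5⌋ + ⌊850/7⌋ - ⌊850/35⌋ = 170 + 121 - 24 = 267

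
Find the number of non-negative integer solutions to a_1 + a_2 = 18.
C(18+2-1, 2-1) = C(19, 1) = 19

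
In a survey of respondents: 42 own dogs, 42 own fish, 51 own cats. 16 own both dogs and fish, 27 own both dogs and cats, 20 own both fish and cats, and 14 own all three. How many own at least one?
|A∪B∪C| = 42+42+51-16-27-20+14 = 86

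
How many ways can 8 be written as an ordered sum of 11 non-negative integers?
C(8+11-1, 11-1) = C(18, 10) = 43758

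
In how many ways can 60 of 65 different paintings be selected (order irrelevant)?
C(65,60) = 65!/(60!×5!) = 8259888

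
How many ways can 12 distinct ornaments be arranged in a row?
12! = 479001600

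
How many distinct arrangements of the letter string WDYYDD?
6! / (2! × 3! × 1!) = 60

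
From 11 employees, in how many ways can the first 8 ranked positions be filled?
P(11,8) = 11!/(11-8)! = 6652800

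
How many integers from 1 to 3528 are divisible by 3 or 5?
⌊3528/3⌋ + ⌊3528/5⌋ - ⌊3528/15⌋ = 1176 + 705 - 235 = 1646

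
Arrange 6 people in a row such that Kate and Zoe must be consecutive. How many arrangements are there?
Treat the 2 as one block: (6-2+1)! × 2! = 120 × 2 = 240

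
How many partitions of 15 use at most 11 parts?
By conjugation, equals partitions of 15 into parts ≤ 11. Let r_j(i) = number of partitions of i into parts ≤ j, for i = 0..15. r_1(i) = 1 for all i; r_j(i) = r_{j-1}(i) + r_j(i-j). Rows j = 2..11: ≤2: 1 1 2 2 3 3 4 4 5 5 6 6 7 7 8 8; ≤3: 1 1 2 3 4 5 7 8 10 12 14 16 19 21 24 27; ≤4: 1 1 2 3 5 6 9 11 15 18 23 27 34 39 47 54; ≤5: 1 1 2 3 5 7 10 13 18 23 30 37 47 57 70 84; ≤6: 1 1 2 3 5 7 11 14 20 26 35 44 58 71 90 110; ≤7: 1 1 2 3 5 7 11 15 21 28 38 49 65 82 105 131; ≤8: 1 1 2 3 5 7 11 15 22 29 40 52 70 89 116 146; ≤9: 1 1 2 3 5 7 11 15 22 30 41 54 73 94 123 157; ≤10: 1 1 2 3 5 7 11 15 22 30 42 55 75 97 128 164; ≤11: 1 1 2 3 5 7 11 15 22 30 42 56 76 99 131 169. r_11(15) = 169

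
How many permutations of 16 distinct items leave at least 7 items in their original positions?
Exactly j fixed points: C(16,j)·!(16-j); sum over j ≥ 7 (derangement numbers via !m = (m-1)·(!(m-1) + !(m-2)): !0..!9 = 1, 0, 1, 2, 9, 44, 265, 1854, 14833, 133496). Σ_{j=7}^{16} C(16,j)·!(16-j) = C(16,7)·!9 + C(16,8)·!8 + C(16,9)·!7 + C(16,10)·!6 + C(16,11)·!5 + C(16,12)·!4 + C(16,13)·!3 + C(16,14)·!2 + C(16,15)·!1 + C(16,16)·!0 = 11440·133496 + 12870·14833 + 11440·1854 + 8008·265 + 4368·44 + 1820·9 + 560·2 + 120·1 + 16·0 + 1·1 = 1741636643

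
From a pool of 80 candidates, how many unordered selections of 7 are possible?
C(80,7) = 80!/(7!×73!) = 3176716400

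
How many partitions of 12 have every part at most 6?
Let r_j(i) = number of partitions of i into parts ≤ j, for i = 0..12. r_1(i) = 1 for all i; r_j(i) = r_{j-1}(i) + r_j(i-j). Rows j = 2..6: ≤2: 1 1 2 2 3 3 4 4 5 5 6 6 7; ≤3: 1 1 2 3 4 5 7 8 10 12 14 16 19; ≤4: 1 1 2 3 5 6 9 11 15 18 23 27 34; ≤5: 1 1 2 3 5 7 10 13 18 23 30 37 47; ≤6: 1 1 2 3 5 7 11 14 20 26 35 44 58. r_6(12) = 58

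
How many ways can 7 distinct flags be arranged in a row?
7! = 5040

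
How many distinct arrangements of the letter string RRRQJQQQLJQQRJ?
14! / (4! × 3! × 6! × 1!) = 840840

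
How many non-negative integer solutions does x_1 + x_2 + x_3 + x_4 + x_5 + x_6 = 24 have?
C(24+6-1, 6-1) = C(29, 5) = 118755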